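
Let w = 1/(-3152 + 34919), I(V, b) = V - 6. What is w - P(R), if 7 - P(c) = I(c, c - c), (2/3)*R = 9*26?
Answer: 10737247/31767 ≈ 338.00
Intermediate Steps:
R = 351 (R = 3*(9*26)/2 = (3/2)*234 = 351)
I(V, b) = -6 + V
P(c) = 13 - c (P(c) = 7 - (-6 + c) = 7 + (6 - c) = 13 - c)
w = 1/31767 ≈ 3.1479e-5
w - P(R) = 1/31767 - (13 - 1*351) = 1/31767 - (13 - 351) = 1/31767 - 1*(-338) = 1/31767 + 338 = 10737247/31767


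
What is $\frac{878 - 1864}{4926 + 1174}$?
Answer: $- \frac{493}{3050} \approx -0.16164$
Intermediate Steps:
$\frac{878 - 1864}{4926 + 1174} = - \frac{986}{6100} = \left(-986\right) \frac{1}{6100} = - \frac{493}{3050}$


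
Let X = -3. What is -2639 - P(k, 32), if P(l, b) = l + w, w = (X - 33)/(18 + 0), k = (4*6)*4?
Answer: -2733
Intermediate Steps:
k = 96 (k = 24*4 = 96)
w = -2 (w = (-3 - 33)/(18 + 0) = -36/18 = -36*1/18 = -2)
P(l, b) = -2 + l (P(l, b) = l - 2 = -2 + l)
-2639 - P(k, 32) = -2639 - (-2 + 96) = -2639 - 1*94 = -2639 - 94 = -2733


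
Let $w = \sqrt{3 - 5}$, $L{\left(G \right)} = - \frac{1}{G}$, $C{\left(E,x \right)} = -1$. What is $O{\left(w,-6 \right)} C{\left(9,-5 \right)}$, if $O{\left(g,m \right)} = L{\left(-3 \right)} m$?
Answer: $2$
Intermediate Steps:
$w = i \sqrt{2}$ ($w = \sqrt{3 - 5} = \sqrt{-2} = i \sqrt{2} \approx 1.4142 i$)
$O{\left(g,m \right)} = \frac{m}{3}$ ($O{\left(g,m \right)} = - \frac{1}{-3} m = \left(-1\right) \left(- \frac{1}{3}\right) m = \frac{m}{3}$)
$O{\left(w,-6 \right)} C{\left(9,-5 \right)} = \frac{1}{3} \left(-6\right) \left(-1\right) = \left(-2\right) \left(-1\right) = 2$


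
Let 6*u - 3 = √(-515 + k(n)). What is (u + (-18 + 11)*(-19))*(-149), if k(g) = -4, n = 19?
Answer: -39783/2 - 149*I*√519/6 ≈ -19892.0 - 565.74*I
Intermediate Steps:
u = ½ + I*√519/6 (u = ½ + √(-515 - 4)/6 = ½ + √(-519)/6 = ½ + (I*√519)/6 = ½ + I*√519/6 ≈ 0.5 + 3.7969*I)
(u + (-18 + 11)*(-19))*(-149) = ((½ + I*√519/6) + (-18 + 11)*(-19))*(-149) = ((½ + I*√519/6) - 7*(-19))*(-149) = ((½ + I*√519/6) + 133)*(-149) = (267/2 + I*√519/6)*(-149) = -39783/2 - 149*I*√519/6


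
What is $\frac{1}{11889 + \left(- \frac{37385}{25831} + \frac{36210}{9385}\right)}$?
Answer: $\frac{48484787}{576552529100} \approx 8.4094 \cdot 10^{-5}$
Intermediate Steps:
$\frac{1}{11889 + \left(- \frac{37385}{25831} + \frac{36210}{9385}\right)} = \frac{1}{11889 + \left(\left(-37385\right) \frac{1}{25831} + 36210 \cdot \frac{1}{9385}\right)} = \frac{1}{11889 + \left(- \frac{37385}{25831} + \frac{7242}{1877}\right)} = \frac{1}{11889 + \frac{116896457}{48484787}} = \frac{1}{\frac{576552529100}{48484787}} = \frac{48484787}{576552529100}$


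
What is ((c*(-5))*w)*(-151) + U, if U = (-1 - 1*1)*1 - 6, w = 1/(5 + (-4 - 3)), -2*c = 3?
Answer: 2233/4 ≈ 558.25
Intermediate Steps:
c = -3/2 (c = -1/2*3 = -3/2 ≈ -1.5000)
w = -1/2 (w = 1/(5 - 7) = 1/(-2) = -1/2 ≈ -0.50000)
U = -8 (U = (-1 - 1)*1 - 6 = -2*1 - 6 = -2 - 6 = -8)
((c*(-5))*w)*(-151) + U = (-3/2*(-5)*(-1/2))*(-151) - 8 = ((15/2)*(-1/2))*(-151) - 8 = -15/4*(-151) - 8 = 2265/4 - 8 = 2233/4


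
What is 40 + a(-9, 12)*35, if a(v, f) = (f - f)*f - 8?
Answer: -240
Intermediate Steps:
a(v, f) = -8 (a(v, f) = 0*f - 8 = 0 - 8 = -8)
40 + a(-9, 12)*35 = 40 - 8*35 = 40 - 280 = -240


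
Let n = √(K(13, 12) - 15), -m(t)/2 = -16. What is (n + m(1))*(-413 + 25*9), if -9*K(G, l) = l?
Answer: -6016 - 1316*I*√3/3 ≈ -6016.0 - 759.79*I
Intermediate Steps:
K(G, l) = -l/9
m(t) = 32 (m(t) = -2*(-16) = 32)
n = 7*I*√3/3 (n = √(-⅑*12 - 15) = √(-4/3 - 15) = √(-49/3) = 7*I*√3/3 ≈ 4.0415*I)
(n + m(1))*(-413 + 25*9) = (7*I*√3/3 + 32)*(-413 + 25*9) = (32 + 7*I*√3/3)*(-413 + 225) = (32 + 7*I*√3/3)*(-188) = -6016 - 1316*I*√3/3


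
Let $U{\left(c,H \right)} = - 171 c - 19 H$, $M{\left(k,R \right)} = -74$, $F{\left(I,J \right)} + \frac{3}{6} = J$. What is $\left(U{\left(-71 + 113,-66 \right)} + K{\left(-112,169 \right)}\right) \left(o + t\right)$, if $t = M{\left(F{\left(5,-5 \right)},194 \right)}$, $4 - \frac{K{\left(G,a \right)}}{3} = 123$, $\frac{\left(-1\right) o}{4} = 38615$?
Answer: $971246190$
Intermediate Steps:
$o = -154460$ ($o = \left(-4\right) 38615 = -154460$)
$K{\left(G,a \right)} = -357$ ($K{\left(G,a \right)} = 12 - 369 = -357$)
$F{\left(I,J \right)} = - \frac{1}{2} + J$
$t = -74$
$\left(U{\left(-71 + 113,-66 \right)} + K{\left(-112,169 \right)}\right) \left(o + t\right) = \left(\left(- 171 \left(-71 + 113\right) - -1254\right) - 357\right) \left(-154460 - 74\right) = \left(\left(\left(-171\right) 42 + 1254\right) - 357\right) \left(-154534\right) = \left(\left(-7182 + 1254\right) - 357\right) \left(-154534\right) = \left(-5928 - 357\right) \left(-154534\right) = \left(-6285\right) \left(-154534\right) = 971246190$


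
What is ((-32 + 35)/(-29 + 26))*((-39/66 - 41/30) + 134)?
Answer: -21787/165 ≈ -132.04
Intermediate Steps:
((-32 + 35)/(-29 + 26))*((-39/66 - 41/30) + 134) = (3/(-3))*((-39*1/66 - 41*1/30) + 134) = (3*(-⅓))*((-13/22 - 41/30) + 134) = -(-323/165 + 134) = -1*21787/165 = -21787/165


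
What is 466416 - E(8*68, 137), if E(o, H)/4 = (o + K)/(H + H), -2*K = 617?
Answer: 63898521/137 ≈ 4.6641e+5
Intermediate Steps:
K = -617/2 (K = -½*617 = -617/2 ≈ -308.50)
E(o, H) = 2*(-617/2 + o)/H (E(o, H) = 4*((o - 617/2)/(H + H)) = 4*((-617/2 + o)/((2*H))) = 4*((-617/2 + o)*(1/(2*H))) = 4*((-617/2 + o)/(2*H)) = 2*(-617/2 + o)/H)
466416 - E(8*68, 137) = 466416 - (-617 + 2*(8*68))/137 = 466416 - (-617 + 2*544)/137 = 466416 - (-617 + 1088)/137 = 466416 - 471/137 = 63898521/137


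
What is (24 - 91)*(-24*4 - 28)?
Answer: 8308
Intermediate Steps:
(24 - 91)*(-24*4 - 28) = -67*(-96 - 28) = -67*(-124) = 8308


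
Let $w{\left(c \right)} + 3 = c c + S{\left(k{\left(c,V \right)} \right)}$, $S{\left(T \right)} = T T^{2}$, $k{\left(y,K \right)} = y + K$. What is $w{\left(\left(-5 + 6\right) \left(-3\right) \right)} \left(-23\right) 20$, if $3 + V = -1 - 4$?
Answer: $609500$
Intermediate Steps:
$V = -8$ ($V = -3 - 5 = -8$)
$k{\left(y,K \right)} = K + y$
$S{\left(T \right)} = T^{3}$
$w{\left(c \right)} = -3 + c^{2} + \left(-8 + c\right)^{3}$ ($w{\left(c \right)} = -3 + \left(c c + \left(-8 + c\right)^{3}\right) = -3 + \left(c^{2} + \left(-8 + c\right)^{3}\right) = -3 + c^{2} + \left(-8 + c\right)^{3}$)
$w{\left(\left(-5 + 6\right) \left(-3\right) \right)} \left(-23\right) 20 = \left(-3 + \left(\left(-5 + 6\right) \left(-3\right)\right)^{2} + \left(-8 + \left(-5 + 6\right) \left(-3\right)\right)^{3}\right) \left(-23\right) 20 = \left(-3 + \left(1 \left(-3\right)\right)^{2} + \left(-8 + 1 \left(-3\right)\right)^{3}\right) \left(-23\right) 20 = \left(-3 + \left(-3\right)^{2} + \left(-8 - 3\right)^{3}\right) \left(-23\right) 20 = \left(-3 + 9 + \left(-11\right)^{3}\right) \left(-23\right) 20 = \left(-3 + 9 - 1331\right) \left(-23\right) 20 = \left(-1325\right) \left(-23\right) 20 = 30475 \cdot 20 = 609500$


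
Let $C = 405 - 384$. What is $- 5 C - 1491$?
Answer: $-1596$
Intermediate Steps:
$C = 21$ ($C = 405 - 384 = 21$)
$- 5 C - 1491 = \left(-5\right) 21 - 1491 = -105 - 1491 = -1596$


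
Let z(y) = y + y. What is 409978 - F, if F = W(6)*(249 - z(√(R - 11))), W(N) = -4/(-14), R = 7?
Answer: 2869348/7 + 8*I/7 ≈ 4.0991e+5 + 1.1429*I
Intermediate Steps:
z(y) = 2*y
W(N) = 2/7 (W(N) = -4*(-1/14) = 2/7)
F = 498/7 - 8*I/7 (F = 2*(249 - 2*√(7 - 11))/7 = 2*(249 - 2*√(-4))/7 = 2*(249 - 2*2*I)/7 = 2*(249 - 4*I)/7 = 498/7 - 8*I/7 ≈ 71.143 - 1.1429*I)
409978 - F = 409978 - (498/7 - 8*I/7) = 409978 + (-498/7 + 8*I/7) = 2869348/7 + 8*I/7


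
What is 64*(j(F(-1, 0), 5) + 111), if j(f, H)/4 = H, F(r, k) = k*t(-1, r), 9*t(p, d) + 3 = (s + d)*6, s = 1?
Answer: 8384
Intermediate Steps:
t(p, d) = 1/3 + 2*d/3 (t(p, d) = -1/3 + ((1 + d)*6)/9 = -1/3 + (6 + 6*d)/9 = -1/3 + (2/3 + 2*d/3) = 1/3 + 2*d/3)
F(r, k) = k*(1/3 + 2*r/3)
j(f, H) = 4*H
64*(j(F(-1, 0), 5) + 111) = 64*(4*5 + 111) = 64*(20 + 111) = 64*131 = 8384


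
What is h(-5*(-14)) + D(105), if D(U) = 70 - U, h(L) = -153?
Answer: -188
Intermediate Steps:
h(-5*(-14)) + D(105) = -153 + (70 - 1*105) = -153 + (70 - 105) = -153 - 35 = -188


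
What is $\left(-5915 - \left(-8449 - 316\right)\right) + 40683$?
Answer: $43533$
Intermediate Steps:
$\left(-5915 - \left(-8449 - 316\right)\right) + 40683 = \left(-5915 - -8765\right) + 40683 = \left(-5915 + 8765\right) + 40683 = 2850 + 40683 = 43533$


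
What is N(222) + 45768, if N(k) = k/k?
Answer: 45769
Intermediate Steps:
N(k) = 1
N(222) + 45768 = 1 + 45768 = 45769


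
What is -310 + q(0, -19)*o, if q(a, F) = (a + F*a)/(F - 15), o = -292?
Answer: -310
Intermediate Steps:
q(a, F) = (a + F*a)/(-15 + F)
-310 + q(0, -19)*o = -310 + (0*(1 - 19)/(-15 - 19))*(-292) = -310 + (0*(-18)/(-34))*(-292) = -310 + (0*(-1/34)*(-18))*(-292) = -310 + 0*(-292) = -310 + 0 = -310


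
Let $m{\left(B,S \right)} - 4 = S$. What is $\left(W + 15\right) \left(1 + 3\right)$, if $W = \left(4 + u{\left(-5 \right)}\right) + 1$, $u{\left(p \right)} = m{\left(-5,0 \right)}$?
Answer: $96$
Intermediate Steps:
$m{\left(B,S \right)} = 4 + S$
$u{\left(p \right)} = 4$ ($u{\left(p \right)} = 4 + 0 = 4$)
$W = 9$ ($W = \left(4 + 4\right) + 1 = 8 + 1 = 9$)
$\left(W + 15\right) \left(1 + 3\right) = \left(9 + 15\right) \left(1 + 3\right) = 24 \cdot 4 = 96$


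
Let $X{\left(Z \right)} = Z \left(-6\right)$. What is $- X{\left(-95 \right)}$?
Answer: $-570$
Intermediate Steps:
$X{\left(Z \right)} = - 6 Z$
$- X{\left(-95 \right)} = - \left(-6\right) \left(-95\right) = \left(-1\right) 570 = -570$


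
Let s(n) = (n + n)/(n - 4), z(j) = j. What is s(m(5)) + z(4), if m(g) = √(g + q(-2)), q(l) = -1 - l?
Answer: 14/5 - 4*√6/5 ≈ 0.84041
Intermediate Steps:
m(g) = √(1 + g) (m(g) = √(g + (-1 - 1*(-2))) = √(g + (-1 + 2)) = √(g + 1) = √(1 + g))
s(n) = 2*n/(-4 + n) (s(n) = (2*n)/(-4 + n) = 2*n/(-4 + n))
s(m(5)) + z(4) = 2*√(1 + 5)/(-4 + √(1 + 5)) + 4 = 2*√6/(-4 + √6) + 4 = 4 + 2*√6/(-4 + √6)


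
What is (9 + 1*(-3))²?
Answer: 36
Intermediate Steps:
(9 + 1*(-3))² = (9 - 3)² = 6² = 36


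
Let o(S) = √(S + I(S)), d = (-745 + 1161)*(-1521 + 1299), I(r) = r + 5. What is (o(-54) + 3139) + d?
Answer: -89213 + I*√103 ≈ -89213.0 + 10.149*I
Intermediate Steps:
I(r) = 5 + r
d = -92352 (d = 416*(-222) = -92352)
o(S) = √(5 + 2*S) (o(S) = √(S + (5 + S)) = √(5 + 2*S))
(o(-54) + 3139) + d = (√(5 + 2*(-54)) + 3139) - 92352 = (√(5 - 108) + 3139) - 92352 = (√(-103) + 3139) - 92352 = (I*√103 + 3139) - 92352 = (3139 + I*√103) - 92352 = -89213 + I*√103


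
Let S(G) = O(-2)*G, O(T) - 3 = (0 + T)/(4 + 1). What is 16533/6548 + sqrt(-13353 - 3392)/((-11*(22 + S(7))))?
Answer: 16533/6548 - 5*I*sqrt(16745)/2211 ≈ 2.5249 - 0.29263*I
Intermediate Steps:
O(T) = 3 + T/5 (O(T) = 3 + (0 + T)/(4 + 1) = 3 + T/5)
S(G) = 13*G/5 (S(G) = (3 + (1/5)*(-2))*G = (3 - 2/5)*G = 13*G/5)
16533/6548 + sqrt(-13353 - 3392)/((-11*(22 + S(7)))) = 16533/6548 + sqrt(-13353 - 3392)/((-11*(22 + (13/5)*7))) = 16533*(1/6548) + sqrt(-16745)/((-11*(22 + 91/5))) = 16533/6548 + (I*sqrt(16745))/((-11*201/5)) = 16533/6548 + (I*sqrt(16745))/(-2211/5) = 16533/6548 + (I*sqrt(16745))*(-5/2211) = 16533/6548 - 5*I*sqrt(16745)/2211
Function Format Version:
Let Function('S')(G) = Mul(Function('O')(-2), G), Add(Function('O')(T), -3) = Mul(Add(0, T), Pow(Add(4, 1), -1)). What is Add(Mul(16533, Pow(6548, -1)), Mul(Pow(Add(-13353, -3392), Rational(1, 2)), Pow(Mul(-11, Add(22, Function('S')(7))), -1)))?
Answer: Add(Rational(16533, 6548), Mul(Rational(-5, 2211), I, Pow(16745, Rational(1, 2)))) ≈ Add(2.5249, Mul(-0.29263, I))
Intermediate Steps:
Function('O')(T) = Add(3, Mul(Rational(1, 5), T)) (Function('O')(T) = Add(3, Mul(Add(0, T), Pow(Add(4, 1), -1))) = Add(3, Mul(T, Pow(5, -1))) = Add(3, Mul(T, Rational(1, 5))) = Add(3, Mul(Rational(1, 5), T)))
Function('S')(G) = Mul(Rational(13, 5), G) (Function('S')(G) = Mul(Add(3, Mul(Rational(1, 5), -2)), G) = Mul(Add(3, Rational(-2, 5)), G) = Mul(Rational(13, 5), G))
Add(Mul(16533, Pow(6548, -1)), Mul(Pow(Add(-13353, -3392), Rational(1, 2)), Pow(Mul(-11, Add(22, Function('S')(7))), -1))) = Add(Mul(16533, Pow(6548, -1)), Mul(Pow(Add(-13353, -3392), Rational(1, 2)), Pow(Mul(-11, Add(22, Mul(Rational(13, 5), 7))), -1))) = Add(Mul(16533, Rational(1, 6548)), Mul(Pow(-16745, Rational(1, 2)), Pow(Mul(-11, Add(22, Rational(91, 5))), -1))) = Add(Rational(16533, 6548), Mul(Mul(I, Pow(16745, Rational(1, 2))), Pow(Mul(-11, Rational(201, 5)), -1))) = Add(Rational(16533, 6548), Mul(Mul(I, Pow(16745, Rational(1, 2))), Pow(Rational(-2211, 5), -1))) = Add(Rational(16533, 6548), Mul(Mul(I, Pow(16745, Rational(1, 2))), Rational(-5, 2211))) = Add(Rational(16533, 6548), Mul(Rational(-5, 2211), I, Pow(16745, Rational(1, 2))))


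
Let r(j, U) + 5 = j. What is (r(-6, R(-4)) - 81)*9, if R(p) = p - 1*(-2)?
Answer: -828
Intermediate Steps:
R(p) = 2 + p (R(p) = p + 2 = 2 + p)
r(j, U) = -5 + j
(r(-6, R(-4)) - 81)*9 = ((-5 - 6) - 81)*9 = (-11 - 81)*9 = -92*9 = -828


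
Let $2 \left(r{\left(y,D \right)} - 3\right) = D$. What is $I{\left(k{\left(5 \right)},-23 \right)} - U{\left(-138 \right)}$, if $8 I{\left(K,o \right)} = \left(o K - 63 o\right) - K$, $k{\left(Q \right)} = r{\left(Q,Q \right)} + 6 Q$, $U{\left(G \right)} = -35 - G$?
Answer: $- \frac{227}{8} \approx -28.375$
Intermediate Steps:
$r{\left(y,D \right)} = 3 + \frac{D}{2}$
$k{\left(Q \right)} = 3 + \frac{13 Q}{2}$ ($k{\left(Q \right)} = \left(3 + \frac{Q}{2}\right) + 6 Q = 3 + \frac{13 Q}{2}$)
$I{\left(K,o \right)} = - \frac{63 o}{8} - \frac{K}{8} + \frac{K o}{8}$ ($I{\left(K,o \right)} = \frac{\left(o K - 63 o\right) - K}{8} = \frac{\left(K o - 63 o\right) - K}{8} = \frac{\left(- 63 o + K o\right) - K}{8} = \frac{- K - 63 o + K o}{8} = - \frac{63 o}{8} - \frac{K}{8} + \frac{K o}{8}$)
$I{\left(k{\left(5 \right)},-23 \right)} - U{\left(-138 \right)} = \left(\left(- \frac{63}{8}\right) \left(-23\right) - \frac{3 + \frac{13}{2} \cdot 5}{8} + \frac{1}{8} \left(3 + \frac{13}{2} \cdot 5\right) \left(-23\right)\right) - \left(-35 - -138\right) = \left(\frac{1449}{8} - \frac{3 + \frac{65}{2}}{8} + \frac{1}{8} \left(3 + \frac{65}{2}\right) \left(-23\right)\right) - \left(-35 + 138\right) = \left(\frac{1449}{8} - \frac{71}{16} + \frac{1}{8} \cdot \frac{71}{2} \left(-23\right)\right) - 103 = \left(\frac{1449}{8} - \frac{71}{16} - \frac{1633}{16}\right) - 103 = \frac{597}{8} - 103 = - \frac{227}{8}$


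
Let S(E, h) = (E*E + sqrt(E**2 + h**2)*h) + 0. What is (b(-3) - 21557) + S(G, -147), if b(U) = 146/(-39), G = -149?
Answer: 24970/39 - 147*sqrt(43810) ≈ -30128.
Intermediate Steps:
b(U) = -146/39 (b(U) = 146*(-1/39) = -146/39)
S(E, h) = E**2 + h*sqrt(E**2 + h**2) (S(E, h) = (E**2 + h*sqrt(E**2 + h**2)) + 0 = E**2 + h*sqrt(E**2 + h**2))
(b(-3) - 21557) + S(G, -147) = (-146/39 - 21557) + ((-149)**2 - 147*sqrt((-149)**2 + (-147)**2)) = -840869/39 + (22201 - 147*sqrt(22201 + 21609)) = -840869/39 + (22201 - 147*sqrt(43810)) = 24970/39 - 147*sqrt(43810)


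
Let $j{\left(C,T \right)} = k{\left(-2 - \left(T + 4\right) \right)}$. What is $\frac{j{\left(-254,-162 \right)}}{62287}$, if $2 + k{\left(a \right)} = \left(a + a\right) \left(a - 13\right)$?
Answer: $\frac{44614}{62287} \approx 0.71626$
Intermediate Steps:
$k{\left(a \right)} = -2 + 2 a \left(-13 + a\right)$ ($k{\left(a \right)} = -2 + \left(a + a\right) \left(a - 13\right) = -2 + 2 a \left(-13 + a\right)$)
$j{\left(C,T \right)} = 154 + 2 \left(-6 - T\right)^{2} + 26 T$ ($j{\left(C,T \right)} = -2 - 26 \left(-2 - \left(T + 4\right)\right) + 2 \left(-2 - \left(T + 4\right)\right)^{2} = -2 - 26 \left(-2 - \left(4 + T\right)\right) + 2 \left(-2 - \left(4 + T\right)\right)^{2} = -2 - 26 \left(-6 - T\right) + 2 \left(-6 - T\right)^{2} = -2 + \left(156 + 26 T\right) + 2 \left(-6 - T\right)^{2} = 154 + 2 \left(-6 - T\right)^{2} + 26 T$)
$\frac{j{\left(-254,-162 \right)}}{62287} = \frac{226 + 2 \left(-162\right)^{2} + 50 \left(-162\right)}{62287} = \left(226 + 2 \cdot 26244 - 8100\right) \frac{1}{62287} = \left(226 + 52488 - 8100\right) \frac{1}{62287} = 44614 \cdot \frac{1}{62287} = \frac{44614}{62287}$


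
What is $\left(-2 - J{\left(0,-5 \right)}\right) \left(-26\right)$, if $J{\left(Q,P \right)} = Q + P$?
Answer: $-78$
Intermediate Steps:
$J{\left(Q,P \right)} = P + Q$
$\left(-2 - J{\left(0,-5 \right)}\right) \left(-26\right) = \left(-2 - \left(-5 + 0\right)\right) \left(-26\right) = \left(-2 - -5\right) \left(-26\right) = \left(-2 + 5\right) \left(-26\right) = 3 \left(-26\right) = -78$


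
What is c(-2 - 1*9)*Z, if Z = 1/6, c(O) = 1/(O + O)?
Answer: -1/132 ≈ -0.0075758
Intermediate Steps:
c(O) = 1/(2*O)
Z = ⅙ ≈ 0.16667
c(-2 - 1*9)*Z = (1/(2*(-2 - 1*9)))*(⅙) = (1/(2*(-2 - 9)))*(⅙) = ((½)/(-11))*(⅙) = ((½)*(-1/11))*(⅙) = -1/22*⅙ = -1/132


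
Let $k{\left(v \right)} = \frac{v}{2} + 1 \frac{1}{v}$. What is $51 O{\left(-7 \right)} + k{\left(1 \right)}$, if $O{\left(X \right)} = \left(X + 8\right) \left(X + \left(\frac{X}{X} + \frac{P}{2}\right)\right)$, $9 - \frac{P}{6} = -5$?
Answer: $\frac{3675}{2} \approx 1837.5$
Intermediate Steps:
$P = 84$ ($P = 54 - -30 = 54 + 30 = 84$)
$O{\left(X \right)} = \left(8 + X\right) \left(43 + X\right)$ ($O{\left(X \right)} = \left(X + 8\right) \left(X + \left(\frac{X}{X} + \frac{84}{2}\right)\right) = \left(8 + X\right) \left(X + \left(1 + 84 \cdot \frac{1}{2}\right)\right) = \left(8 + X\right) \left(X + \left(1 + 42\right)\right) = \left(8 + X\right) \left(X + 43\right) = \left(8 + X\right) \left(43 + X\right)$)
$k{\left(v \right)} = \frac{1}{v} + \frac{v}{2}$ ($k{\left(v \right)} = v \frac{1}{2} + \frac{1}{v} = \frac{v}{2} + \frac{1}{v} = \frac{1}{v} + \frac{v}{2}$)
$51 O{\left(-7 \right)} + k{\left(1 \right)} = 51 \left(344 + \left(-7\right)^{2} + 51 \left(-7\right)\right) + \left(1^{-1} + \frac{1}{2} \cdot 1\right) = 51 \left(344 + 49 - 357\right) + \left(1 + \frac{1}{2}\right) = 51 \cdot 36 + \frac{3}{2} = 1836 + \frac{3}{2} = \frac{3675}{2}$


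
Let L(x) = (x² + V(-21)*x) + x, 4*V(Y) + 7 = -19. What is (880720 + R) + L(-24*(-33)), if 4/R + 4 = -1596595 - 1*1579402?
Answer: 4775524031624/3176001 ≈ 1.5036e+6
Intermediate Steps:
R = -4/3176001 (R = 4/(-4 + (-1596595 - 1*1579402)) = 4/(-4 + (-1596595 - 1579402)) = 4/(-4 - 3175997) = 4/(-3176001) = 4*(-1/3176001) = -4/3176001 ≈ -1.2594e-6)
V(Y) = -13/2 (V(Y) = -7/4 + (¼)*(-19) = -7/4 - 19/4 = -13/2)
L(x) = x² - 11*x/2 (L(x) = (x² - 13*x/2) + x = x² - 11*x/2)
(880720 + R) + L(-24*(-33)) = (880720 - 4/3176001) + (-24*(-33))*(-11 + 2*(-24*(-33)))/2 = 2797167600716/3176001 + (½)*792*(-11 + 2*792) = 2797167600716/3176001 + (½)*792*(-11 + 1584) = 2797167600716/3176001 + (½)*792*1573 = 2797167600716/3176001 + 622908 = 4775524031624/3176001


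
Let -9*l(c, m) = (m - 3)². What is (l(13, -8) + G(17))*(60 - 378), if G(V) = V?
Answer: -3392/3 ≈ -1130.7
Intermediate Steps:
l(c, m) = -(-3 + m)²/9 (l(c, m) = -(m - 3)²/9 = -(-3 + m)²/9)
(l(13, -8) + G(17))*(60 - 378) = (-(-3 - 8)²/9 + 17)*(60 - 378) = (-⅑*(-11)² + 17)*(-318) = (-⅑*121 + 17)*(-318) = (-121/9 + 17)*(-318) = (32/9)*(-318) = -3392/3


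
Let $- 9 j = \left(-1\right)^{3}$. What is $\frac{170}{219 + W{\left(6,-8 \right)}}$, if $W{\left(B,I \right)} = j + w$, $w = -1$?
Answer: $\frac{1530}{1963} \approx 0.77942$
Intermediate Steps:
$j = \frac{1}{9}$ ($j = - \frac{\left(-1\right)^{3}}{9} = \left(- \frac{1}{9}\right) \left(-1\right) = \frac{1}{9} \approx 0.11111$)
$W{\left(B,I \right)} = - \frac{8}{9}$ ($W{\left(B,I \right)} = \frac{1}{9} - 1 = - \frac{8}{9}$)
$\frac{170}{219 + W{\left(6,-8 \right)}} = \frac{170}{219 - \frac{8}{9}} = \frac{170}{\frac{1963}{9}} = 170 \cdot \frac{9}{1963} = \frac{1530}{1963}$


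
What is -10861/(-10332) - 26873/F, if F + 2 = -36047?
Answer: 669180025/372458268 ≈ 1.7967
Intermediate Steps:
F = -36049 (F = -2 - 36047 = -36049)
-10861/(-10332) - 26873/F = -10861/(-10332) - 26873/(-36049) = -10861*(-1/10332) - 26873*(-1/36049) = 10861/10332 + 26873/36049 = 669180025/372458268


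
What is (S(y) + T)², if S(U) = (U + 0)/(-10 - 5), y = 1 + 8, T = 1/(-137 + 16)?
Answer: 135424/366025 ≈ 0.36999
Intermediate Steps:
T = -1/121 (T = 1/(-121) = -1/121 ≈ -0.0082645)
y = 9
S(U) = -U/15 (S(U) = U/(-15) = U*(-1/15) = -U/15)
(S(y) + T)² = (-1/15*9 - 1/121)² = (-⅗ - 1/121)² = (-368/605)² = 135424/366025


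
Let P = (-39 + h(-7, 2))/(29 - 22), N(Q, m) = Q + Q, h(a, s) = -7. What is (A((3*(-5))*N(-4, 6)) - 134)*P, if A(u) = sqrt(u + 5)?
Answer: 6164/7 - 230*sqrt(5)/7 ≈ 807.10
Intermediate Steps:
N(Q, m) = 2*Q
P = -46/7 (P = (-39 - 7)/(29 - 22) = -46/7 ≈ -6.5714)
A(u) = sqrt(5 + u)
(A((3*(-5))*N(-4, 6)) - 134)*P = (sqrt(5 + (3*(-5))*(2*(-4))) - 134)*(-46/7) = (sqrt(5 - 15*(-8)) - 134)*(-46/7) = (sqrt(5 + 120) - 134)*(-46/7) = (sqrt(125) - 134)*(-46/7) = (5*sqrt(5) - 134)*(-46/7) = (-134 + 5*sqrt(5))*(-46/7) = 6164/7 - 230*sqrt(5)/7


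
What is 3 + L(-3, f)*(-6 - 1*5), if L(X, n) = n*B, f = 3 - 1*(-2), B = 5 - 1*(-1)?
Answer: -327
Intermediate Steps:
B = 6 (B = 5 + 1 = 6)
f = 5 (f = 3 + 2 = 5)
L(X, n) = 6*n (L(X, n) = n*6 = 6*n)
3 + L(-3, f)*(-6 - 1*5) = 3 + (6*5)*(-6 - 1*5) = 3 + 30*(-6 - 5) = 3 + 30*(-11) = 3 - 330 = -327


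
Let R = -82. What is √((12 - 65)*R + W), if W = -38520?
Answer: I*√34174 ≈ 184.86*I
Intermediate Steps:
√((12 - 65)*R + W) = √((12 - 65)*(-82) - 38520) = √(-53*(-82) - 38520) = √(4346 - 38520) = √(-34174) = I*√34174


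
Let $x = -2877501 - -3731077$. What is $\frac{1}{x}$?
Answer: $\frac{1}{853576} \approx 1.1715 \cdot 10^{-6}$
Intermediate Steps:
$x = 853576$ ($x = -2877501 + 3731077 = 853576$)
$\frac{1}{x} = \frac{1}{853576}$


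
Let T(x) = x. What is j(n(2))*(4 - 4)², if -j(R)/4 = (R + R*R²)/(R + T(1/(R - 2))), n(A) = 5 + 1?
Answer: 0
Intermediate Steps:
n(A) = 6
j(R) = -4*(R + R³)/(R + 1/(-2 + R)) (j(R) = -4*(R + R*R²)/(R + 1/(R - 2)) = -4*(R + R³)/(R + 1/(-2 + R)))
j(n(2))*(4 - 4)² = (-4*6*(1 + 6²)*(-2 + 6)/(1 + 6*(-2 + 6)))*(4 - 4)² = -4*6*(1 + 36)*4/(1 + 6*4)*0² = -4*6*37*4/(1 + 24)*0 = -4*6*37*4/25*0 = -4*6*1/25*37*4*0 = -3552/25*0 = 0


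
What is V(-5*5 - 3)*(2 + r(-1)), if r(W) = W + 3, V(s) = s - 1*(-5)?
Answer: -92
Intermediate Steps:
V(s) = 5 + s (V(s) = s + 5 = 5 + s)
r(W) = 3 + W
V(-5*5 - 3)*(2 + r(-1)) = (5 + (-5*5 - 3))*(2 + (3 - 1)) = (5 + (-25 - 3))*(2 + 2) = (5 - 28)*4 = -23*4 = -92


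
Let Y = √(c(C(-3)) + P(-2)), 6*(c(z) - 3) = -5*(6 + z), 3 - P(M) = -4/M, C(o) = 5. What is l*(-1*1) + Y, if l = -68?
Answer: 68 + I*√186/6 ≈ 68.0 + 2.273*I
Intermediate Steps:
P(M) = 3 + 4/M (P(M) = 3 - (-4)/M = 3 + 4/M)
c(z) = -2 - 5*z/6 (c(z) = 3 + (-5*(6 + z))/6 = 3 + (-30 - 5*z)/6 = 3 + (-5 - 5*z/6) = -2 - 5*z/6)
Y = I*√186/6 (Y = √((-2 - ⅚*5) + (3 + 4/(-2))) = √((-2 - 25/6) + (3 + 4*(-½))) = √(-37/6 + (3 - 2)) = √(-37/6 + 1) = √(-31/6) = I*√186/6 ≈ 2.273*I)
l*(-1*1) + Y = -(-68) + I*√186/6 = -68*(-1) + I*√186/6 = 68 + I*√186/6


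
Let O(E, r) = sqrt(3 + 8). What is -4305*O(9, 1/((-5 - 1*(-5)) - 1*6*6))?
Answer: -4305*sqrt(11) ≈ -14278.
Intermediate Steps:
O(E, r) = sqrt(11)
-4305*O(9, 1/((-5 - 1*(-5)) - 1*6*6)) = -4305*sqrt(11)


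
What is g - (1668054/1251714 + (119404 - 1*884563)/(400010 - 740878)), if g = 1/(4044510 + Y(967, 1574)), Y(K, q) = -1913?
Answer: -1028400534537352809/287475303492415324 ≈ -3.5774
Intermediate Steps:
g = 1/4042597 (g = 1/(4044510 - 1913) = 1/4042597 ≈ 2.4737e-7)
g - (1668054/1251714 + (119404 - 1*884563)/(400010 - 740878)) = 1/4042597 - (1668054/1251714 + (119404 - 1*884563)/(400010 - 740878)) = 1/4042597 - (1668054*(1/1251714) + (119404 - 884563)/(-340868)) = 1/4042597 - (278009/208619 - 765159*(-1/340868)) = 1/4042597 - (278009/208619 + 765159/340868) = 1/4042597 - 1*254391077233/71111541292 = 1/4042597 - 254391077233/71111541292 = -1028400534537352809/287475303492415324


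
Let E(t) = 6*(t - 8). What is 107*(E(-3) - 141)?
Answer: -22149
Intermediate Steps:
E(t) = -48 + 6*t (E(t) = 6*(-8 + t) = -48 + 6*t)
107*(E(-3) - 141) = 107*((-48 + 6*(-3)) - 141) = 107*((-48 - 18) - 141) = 107*(-66 - 141) = 107*(-207) = -22149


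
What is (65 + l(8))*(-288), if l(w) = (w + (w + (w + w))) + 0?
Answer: -27936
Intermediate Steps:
l(w) = 4*w (l(w) = (w + (w + 2*w)) + 0 = (w + 3*w) + 0 = 4*w + 0 = 4*w)
(65 + l(8))*(-288) = (65 + 4*8)*(-288) = (65 + 32)*(-288) = 97*(-288) = -27936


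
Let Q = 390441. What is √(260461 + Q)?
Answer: √650902 ≈ 806.79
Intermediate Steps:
√(260461 + Q) = √(260461 + 390441) = √650902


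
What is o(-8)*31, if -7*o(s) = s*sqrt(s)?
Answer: 496*I*sqrt(2)/7 ≈ 100.21*I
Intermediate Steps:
o(s) = -s**(3/2)/7 (o(s) = -s*sqrt(s)/7 = -s**(3/2)/7)
o(-8)*31 = -(-16)*I*sqrt(2)/7*31 = (16*I*sqrt(2)/7)*31 = 496*I*sqrt(2)/7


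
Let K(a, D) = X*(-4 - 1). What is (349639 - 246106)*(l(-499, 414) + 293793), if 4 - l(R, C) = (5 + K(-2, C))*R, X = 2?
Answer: 30159369966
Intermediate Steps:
K(a, D) = -10 (K(a, D) = 2*(-4 - 1) = 2*(-5) = -10)
l(R, C) = 4 + 5*R (l(R, C) = 4 - (5 - 10)*R = 4 - (-5)*R = 4 + 5*R)
(349639 - 246106)*(l(-499, 414) + 293793) = (349639 - 246106)*((4 + 5*(-499)) + 293793) = 103533*((4 - 2495) + 293793) = 103533*(-2491 + 293793) = 103533*291302 = 30159369966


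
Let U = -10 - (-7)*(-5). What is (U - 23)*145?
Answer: -9860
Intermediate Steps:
U = -45 (U = -10 - 1*35 = -10 - 35 = -45)
(U - 23)*145 = (-45 - 23)*145 = -68*145 = -9860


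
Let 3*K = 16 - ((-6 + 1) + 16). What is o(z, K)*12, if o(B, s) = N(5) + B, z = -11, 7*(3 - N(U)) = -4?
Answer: -624/7 ≈ -89.143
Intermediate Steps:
N(U) = 25/7 (N(U) = 3 - ⅐*(-4) = 3 + 4/7 = 25/7)
K = 5/3 (K = (16 - ((-6 + 1) + 16))/3 = (16 - (-5 + 16))/3 = (16 - 1*11)/3 = (16 - 11)/3 = (⅓)*5 = 5/3 ≈ 1.6667)
o(B, s) = 25/7 + B
o(z, K)*12 = (25/7 - 11)*12 = -52/7*12 = -624/7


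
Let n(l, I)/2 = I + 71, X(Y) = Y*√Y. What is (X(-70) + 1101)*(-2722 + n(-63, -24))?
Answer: -2893428 + 183960*I*√70 ≈ -2.8934e+6 + 1.5391e+6*I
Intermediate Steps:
X(Y) = Y^(3/2)
n(l, I) = 142 + 2*I (n(l, I) = 2*(I + 71) = 2*(71 + I) = 142 + 2*I)
(X(-70) + 1101)*(-2722 + n(-63, -24)) = ((-70)^(3/2) + 1101)*(-2722 + (142 + 2*(-24))) = (-70*I*√70 + 1101)*(-2722 + (142 - 48)) = (1101 - 70*I*√70)*(-2722 + 94) = (1101 - 70*I*√70)*(-2628) = -2893428 + 183960*I*√70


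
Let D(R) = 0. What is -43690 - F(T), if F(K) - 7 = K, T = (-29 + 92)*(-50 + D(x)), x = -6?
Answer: -40547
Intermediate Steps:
T = -3150 (T = (-29 + 92)*(-50 + 0) = 63*(-50) = -3150)
F(K) = 7 + K
-43690 - F(T) = -43690 - (7 - 3150) = -43690 - 1*(-3143) = -43690 + 3143 = -40547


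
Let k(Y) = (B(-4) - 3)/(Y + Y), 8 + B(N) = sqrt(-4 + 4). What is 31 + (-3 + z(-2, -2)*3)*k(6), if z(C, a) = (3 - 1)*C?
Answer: 179/4 ≈ 44.750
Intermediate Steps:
z(C, a) = 2*C
B(N) = -8 (B(N) = -8 + sqrt(-4 + 4) = -8 + sqrt(0) = -8 + 0 = -8)
k(Y) = -11/(2*Y) (k(Y) = (-8 - 3)/(Y + Y) = -11*1/(2*Y) = -11/(2*Y))
31 + (-3 + z(-2, -2)*3)*k(6) = 31 + (-3 + (2*(-2))*3)*(-11/2/6) = 31 + (-3 - 4*3)*(-11/2*1/6) = 31 + (-3 - 12)*(-11/12) = 31 - 15*(-11/12) = 31 + 55/4 = 179/4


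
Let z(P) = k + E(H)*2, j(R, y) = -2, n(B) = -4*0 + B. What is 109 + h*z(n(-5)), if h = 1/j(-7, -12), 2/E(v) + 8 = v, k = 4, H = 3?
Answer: 537/5 ≈ 107.40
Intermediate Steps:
E(v) = 2/(-8 + v)
n(B) = B (n(B) = 0 + B = B)
h = -½ (h = 1/(-2) = -½ ≈ -0.50000)
z(P) = 16/5 (z(P) = 4 + (2/(-8 + 3))*2 = 4 + (2/(-5))*2 = 4 + (2*(-⅕))*2 = 4 - ⅖*2 = 4 - ⅘ = 16/5)
109 + h*z(n(-5)) = 109 - ½*16/5 = 109 - 8/5 = 537/5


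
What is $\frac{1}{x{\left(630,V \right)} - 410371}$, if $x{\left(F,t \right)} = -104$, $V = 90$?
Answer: $- \frac{1}{410475} \approx -2.4362 \cdot 10^{-6}$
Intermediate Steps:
$\frac{1}{x{\left(630,V \right)} - 410371} = \frac{1}{-104 - 410371} = \frac{1}{-410475} = - \frac{1}{410475}$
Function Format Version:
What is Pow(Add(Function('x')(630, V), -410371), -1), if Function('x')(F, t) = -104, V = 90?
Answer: Rational(-1, 410475) ≈ -2.4362e-6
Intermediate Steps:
Pow(Add(Function('x')(630, V), -410371), -1) = Pow(Add(-104, -410371), -1) = Pow(-410475, -1) = Rational(-1, 410475)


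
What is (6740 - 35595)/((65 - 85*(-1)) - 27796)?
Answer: 28855/27646 ≈ 1.0437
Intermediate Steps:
(6740 - 35595)/((65 - 85*(-1)) - 27796) = -28855/((65 + 85) - 27796) = -28855/(150 - 27796) = -28855/(-27646) = -28855*(-1/27646) = 28855/27646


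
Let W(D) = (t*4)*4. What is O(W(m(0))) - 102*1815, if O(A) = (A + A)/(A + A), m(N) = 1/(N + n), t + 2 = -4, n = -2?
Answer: -185129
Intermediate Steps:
t = -6 (t = -2 - 4 = -6)
m(N) = 1/(-2 + N) (m(N) = 1/(N - 2) = 1/(-2 + N))
W(D) = -96 (W(D) = -6*4*4 = -24*4 = -96)
O(A) = 1 (O(A) = (2*A)/((2*A)) = (2*A)*(1/(2*A)) = 1)
O(W(m(0))) - 102*1815 = 1 - 102*1815 = 1 - 1*185130 = 1 - 185130 = -185129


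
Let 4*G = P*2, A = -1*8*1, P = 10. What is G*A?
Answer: -40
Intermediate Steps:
A = -8 (A = -8*1 = -8)
G = 5 (G = (10*2)/4 = (¼)*20 = 5)
G*A = 5*(-8) = -40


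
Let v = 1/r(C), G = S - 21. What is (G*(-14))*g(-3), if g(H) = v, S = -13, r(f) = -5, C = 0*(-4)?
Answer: -476/5 ≈ -95.200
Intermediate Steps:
C = 0
G = -34 (G = -13 - 21 = -34)
v = -1/5 (v = 1/(-5) = -1/5 ≈ -0.20000)
g(H) = -1/5
(G*(-14))*g(-3) = -34*(-14)*(-1/5) = 476*(-1/5) = -476/5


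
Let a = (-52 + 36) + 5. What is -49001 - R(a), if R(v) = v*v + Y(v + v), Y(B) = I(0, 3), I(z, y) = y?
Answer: -49125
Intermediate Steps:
a = -11 (a = -16 + 5 = -11)
Y(B) = 3
R(v) = 3 + v**2 (R(v) = v*v + 3 = v**2 + 3 = 3 + v**2)
-49001 - R(a) = -49001 - (3 + (-11)**2) = -49001 - (3 + 121) = -49001 - 1*124 = -49001 - 124 = -49125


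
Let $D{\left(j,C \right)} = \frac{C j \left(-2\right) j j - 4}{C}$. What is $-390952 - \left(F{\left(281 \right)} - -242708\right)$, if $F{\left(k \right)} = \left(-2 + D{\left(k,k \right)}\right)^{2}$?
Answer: $- \frac{155492909576205460924}{78961} \approx -1.9692 \cdot 10^{15}$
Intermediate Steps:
$D{\left(j,C \right)} = \frac{-4 - 2 C j^{3}}{C}$ ($D{\left(j,C \right)} = \frac{- 2 C j j j - 4}{C} = \frac{- 2 C j^{2} j - 4}{C} = \frac{- 2 C j^{3} - 4}{C} = \frac{-4 - 2 C j^{3}}{C}$)
$F{\left(k \right)} = \left(-2 - \frac{4}{k} - 2 k^{3}\right)^{2}$ ($F{\left(k \right)} = \left(-2 - \left(2 k^{3} + \frac{4}{k}\right)\right)^{2} = \left(-2 - \frac{4}{k} - 2 k^{3}\right)^{2}$)
$-390952 - \left(F{\left(281 \right)} - -242708\right) = -390952 - \left(\frac{4 \left(2 + 281 + 281^{4}\right)^{2}}{78961} - -242708\right) = -390952 - \left(4 \cdot \frac{1}{78961} \left(2 + 281 + 6234839521\right)^{2} + 242708\right) = -390952 - \left(4 \cdot \frac{1}{78961} \cdot 6234839804^{2} + 242708\right) = -390952 - \left(4 \cdot \frac{1}{78961} \cdot 38873227381542758416 + 242708\right) = -390952 - \left(\frac{155492909526171033664}{78961} + 242708\right) = -390952 - \frac{155492909545335500052}{78961} = - \frac{155492909576205460924}{78961}$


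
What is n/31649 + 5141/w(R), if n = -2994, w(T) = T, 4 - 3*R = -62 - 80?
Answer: 487685403/4620754 ≈ 105.54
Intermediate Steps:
R = 146/3 (R = 4/3 - (-62 - 80)/3 = 4/3 - 1/3*(-142) = 4/3 + 142/3 = 146/3 ≈ 48.667)
n/31649 + 5141/w(R) = -2994/31649 + 5141/(146/3) = -2994*1/31649 + 5141*(3/146) = -2994/31649 + 15423/146 = 487685403/4620754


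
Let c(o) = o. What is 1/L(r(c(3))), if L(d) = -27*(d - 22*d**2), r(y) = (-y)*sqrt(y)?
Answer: 22/352809 - sqrt(3)/3175281 ≈ 6.1811e-5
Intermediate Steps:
r(y) = -y**(3/2)
L(d) = -27*d + 594*d**2
1/L(r(c(3))) = 1/(27*(-3**(3/2))*(-1 + 22*(-3**(3/2)))) = 1/(27*(-3*sqrt(3))*(-1 + 22*(-3*sqrt(3)))) = 1/(27*(-3*sqrt(3))*(-1 - 66*sqrt(3))) = 1/(-81*sqrt(3)*(-1 - 66*sqrt(3))) = -sqrt(3)/(243*(-1 - 66*sqrt(3)))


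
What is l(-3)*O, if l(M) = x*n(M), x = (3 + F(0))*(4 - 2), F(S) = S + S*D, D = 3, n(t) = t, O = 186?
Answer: -3348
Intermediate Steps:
F(S) = 4*S (F(S) = S + S*3 = S + 3*S = 4*S)
x = 6 (x = (3 + 4*0)*(4 - 2) = (3 + 0)*2 = 3*2 = 6)
l(M) = 6*M
l(-3)*O = (6*(-3))*186 = -18*186 = -3348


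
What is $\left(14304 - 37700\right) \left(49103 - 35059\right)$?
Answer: $-328573424$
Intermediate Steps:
$\left(14304 - 37700\right) \left(49103 - 35059\right) = \left(-23396\right) 14044 = -328573424$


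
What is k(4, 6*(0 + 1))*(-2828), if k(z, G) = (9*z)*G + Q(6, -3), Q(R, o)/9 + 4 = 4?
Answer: -610848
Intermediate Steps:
Q(R, o) = 0 (Q(R, o) = -36 + 9*4 = -36 + 36 = 0)
k(z, G) = 9*G*z (k(z, G) = (9*z)*G + 0 = 9*G*z + 0 = 9*G*z)
k(4, 6*(0 + 1))*(-2828) = (9*(6*(0 + 1))*4)*(-2828) = (9*(6*1)*4)*(-2828) = (9*6*4)*(-2828) = 216*(-2828) = -610848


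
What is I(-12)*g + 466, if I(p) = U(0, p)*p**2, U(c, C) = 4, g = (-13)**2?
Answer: 97810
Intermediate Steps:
g = 169
I(p) = 4*p**2
I(-12)*g + 466 = (4*(-12)**2)*169 + 466 = (4*144)*169 + 466 = 576*169 + 466 = 97344 + 466 = 97810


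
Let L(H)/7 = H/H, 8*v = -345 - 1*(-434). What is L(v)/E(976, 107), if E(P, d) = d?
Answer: 7/107 ≈ 0.065421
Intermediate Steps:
v = 89/8 (v = (-345 - 1*(-434))/8 = (-345 + 434)/8 = (⅛)*89 = 89/8 ≈ 11.125)
L(H) = 7 (L(H) = 7*(H/H) = 7*1 = 7)
L(v)/E(976, 107) = 7/107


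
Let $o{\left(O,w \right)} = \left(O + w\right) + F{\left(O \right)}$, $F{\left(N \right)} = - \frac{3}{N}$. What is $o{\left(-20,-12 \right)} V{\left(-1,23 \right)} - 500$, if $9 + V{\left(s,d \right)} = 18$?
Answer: $- \frac{15733}{20} \approx -786.65$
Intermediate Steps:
$V{\left(s,d \right)} = 9$ ($V{\left(s,d \right)} = -9 + 18 = 9$)
$o{\left(O,w \right)} = O + w - \frac{3}{O}$ ($o{\left(O,w \right)} = \left(O + w\right) - \frac{3}{O} = O + w - \frac{3}{O}$)
$o{\left(-20,-12 \right)} V{\left(-1,23 \right)} - 500 = \left(-20 - 12 - \frac{3}{-20}\right) 9 - 500 = \left(-20 - 12 - - \frac{3}{20}\right) 9 - 500 = \left(-20 - 12 + \frac{3}{20}\right) 9 - 500 = \left(- \frac{637}{20}\right) 9 - 500 = - \frac{5733}{20} - 500 = - \frac{15733}{20}$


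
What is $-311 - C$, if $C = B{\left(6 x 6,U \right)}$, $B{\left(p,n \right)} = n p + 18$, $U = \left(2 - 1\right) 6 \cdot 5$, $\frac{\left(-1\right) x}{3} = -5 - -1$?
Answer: $-13289$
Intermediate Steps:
$x = 12$ ($x = - 3 \left(-5 - -1\right) = - 3 \left(-5 + 1\right) = \left(-3\right) \left(-4\right) = 12$)
$U = 30$ ($U = 1 \cdot 30 = 30$)
$B{\left(p,n \right)} = 18 + n p$
$C = 12978$ ($C = 18 + 30 \cdot 6 \cdot 12 \cdot 6 = 18 + 30 \cdot 72 \cdot 6 = 18 + 30 \cdot 432 = 18 + 12960 = 12978$)
$-311 - C = -311 - 12978 = -13289$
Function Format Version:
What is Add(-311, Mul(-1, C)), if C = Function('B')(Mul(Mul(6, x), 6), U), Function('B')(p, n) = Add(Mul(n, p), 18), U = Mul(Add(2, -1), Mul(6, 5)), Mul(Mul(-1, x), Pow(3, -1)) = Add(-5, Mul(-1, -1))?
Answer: -13289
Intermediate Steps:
x = 12 (x = Mul(-3, Add(-5, Mul(-1, -1))) = Mul(-3, Add(-5, 1)) = Mul(-3, -4) = 12)
U = 30 (U = Mul(1, 30) = 30)
Function('B')(p, n) = Add(18, Mul(n, p))
C = 12978 (C = Add(18, Mul(30, Mul(Mul(6, 12), 6))) = Add(18, Mul(30, Mul(72, 6))) = Add(18, Mul(30, 432)) = Add(18, 12960) = 12978)
Add(-311, Mul(-1, C)) = Add(-311, Mul(-1, 12978)) = Add(-311, -12978) = -13289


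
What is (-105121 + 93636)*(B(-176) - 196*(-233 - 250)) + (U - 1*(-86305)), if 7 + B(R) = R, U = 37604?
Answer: -1085036316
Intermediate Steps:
B(R) = -7 + R
(-105121 + 93636)*(B(-176) - 196*(-233 - 250)) + (U - 1*(-86305)) = (-105121 + 93636)*((-7 - 176) - 196*(-233 - 250)) + (37604 - 1*(-86305)) = -11485*(-183 - 196*(-483)) + (37604 + 86305) = -11485*(-183 + 94668) + 123909 = -11485*94485 + 123909 = -1085160225 + 123909 = -1085036316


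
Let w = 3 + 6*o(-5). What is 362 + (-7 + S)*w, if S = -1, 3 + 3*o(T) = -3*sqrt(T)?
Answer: 386 + 48*I*sqrt(5) ≈ 386.0 + 107.33*I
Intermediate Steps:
o(T) = -1 - sqrt(T) (o(T) = -1 + (-3*sqrt(T))/3 = -1 - sqrt(T))
w = -3 - 6*I*sqrt(5) (w = 3 + 6*(-1 - sqrt(-5)) = 3 + 6*(-1 - I*sqrt(5)) = 3 + (-6 - 6*I*sqrt(5)) = -3 - 6*I*sqrt(5) ≈ -3.0 - 13.416*I)
362 + (-7 + S)*w = 362 + (-7 - 1)*(-3 - 6*I*sqrt(5)) = 362 - 8*(-3 - 6*I*sqrt(5)) = 362 + (24 + 48*I*sqrt(5)) = 386 + 48*I*sqrt(5)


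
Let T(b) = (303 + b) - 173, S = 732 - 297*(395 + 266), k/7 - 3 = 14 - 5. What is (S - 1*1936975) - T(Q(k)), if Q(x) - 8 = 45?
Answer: -2132743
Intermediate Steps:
k = 84 (k = 21 + 7*(14 - 5) = 21 + 7*9 = 21 + 63 = 84)
S = -195585 (S = 732 - 297*661 = 732 - 196317 = -195585)
Q(x) = 53 (Q(x) = 8 + 45 = 53)
T(b) = 130 + b
(S - 1*1936975) - T(Q(k)) = (-195585 - 1*1936975) - (130 + 53) = (-195585 - 1936975) - 1*183 = -2132560 - 183 = -2132743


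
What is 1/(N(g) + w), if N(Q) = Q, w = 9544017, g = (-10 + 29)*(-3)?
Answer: 1/9543960 ≈ 1.0478e-7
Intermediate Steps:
g = -57 (g = 19*(-3) = -57)
1/(N(g) + w) = 1/(-57 + 9544017) = 1/9543960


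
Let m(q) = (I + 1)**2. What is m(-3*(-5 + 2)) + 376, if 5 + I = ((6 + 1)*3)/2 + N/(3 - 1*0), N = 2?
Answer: 15385/36 ≈ 427.36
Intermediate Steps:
I = 37/6 (I = -5 + (((6 + 1)*3)/2 + 2/(3 - 1*0)) = -5 + ((7*3)*(1/2) + 2/(3 + 0)) = -5 + (21*(1/2) + 2/3) = -5 + (21/2 + 2*(1/3)) = -5 + (21/2 + 2/3) = -5 + 67/6 = 37/6 ≈ 6.1667)
m(q) = 1849/36 (m(q) = (37/6 + 1)**2 = (43/6)**2 = 1849/36)
m(-3*(-5 + 2)) + 376 = 1849/36 + 376 = 15385/36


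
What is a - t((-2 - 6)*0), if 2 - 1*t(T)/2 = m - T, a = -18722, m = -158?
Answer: -19042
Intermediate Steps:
t(T) = 320 + 2*T (t(T) = 4 - 2*(-158 - T) = 4 + (316 + 2*T) = 320 + 2*T)
a - t((-2 - 6)*0) = -18722 - (320 + 2*((-2 - 6)*0)) = -18722 - (320 + 2*(-8*0)) = -18722 - (320 + 2*0) = -18722 - (320 + 0) = -18722 - 1*320 = -18722 - 320 = -19042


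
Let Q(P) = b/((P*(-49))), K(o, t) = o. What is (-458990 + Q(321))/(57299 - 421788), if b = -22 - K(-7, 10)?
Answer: 2406484565/1911015827 ≈ 1.2593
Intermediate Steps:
b = -15 (b = -22 - 1*(-7) = -22 + 7 = -15)
Q(P) = 15/(49*P) (Q(P) = -15*(-1/(49*P)) = -(-15)/(49*P) = 15/(49*P))
(-458990 + Q(321))/(57299 - 421788) = (-458990 + (15/49)/321)/(57299 - 421788) = (-458990 + (15/49)*(1/321))/(-364489) = (-458990 + 5/5243)*(-1/364489) = -2406484565/5243*(-1/364489) = 2406484565/1911015827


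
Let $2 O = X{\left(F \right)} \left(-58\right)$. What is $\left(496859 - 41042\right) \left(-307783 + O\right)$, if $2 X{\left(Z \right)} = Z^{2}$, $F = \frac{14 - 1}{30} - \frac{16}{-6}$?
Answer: $- \frac{28071247906173}{200} \approx -1.4036 \cdot 10^{11}$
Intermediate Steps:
$F = \frac{31}{10}$ ($F = 13 \cdot \frac{1}{30} - - \frac{8}{3} = \frac{13}{30} + \frac{8}{3} = \frac{31}{10} \approx 3.1$)
$X{\left(Z \right)} = \frac{Z^{2}}{2}$
$O = - \frac{27869}{200}$ ($O = \frac{\frac{\left(\frac{31}{10}\right)^{2}}{2} \left(-58\right)}{2} = \frac{\frac{1}{2} \cdot \frac{961}{100} \left(-58\right)}{2} = \frac{\frac{961}{200} \left(-58\right)}{2} = \frac{1}{2} \left(- \frac{27869}{100}\right) = - \frac{27869}{200} \approx -139.34$)
$\left(496859 - 41042\right) \left(-307783 + O\right) = \left(496859 - 41042\right) \left(-307783 - \frac{27869}{200}\right) = 455817 \left(- \frac{61584469}{200}\right) = - \frac{28071247906173}{200}$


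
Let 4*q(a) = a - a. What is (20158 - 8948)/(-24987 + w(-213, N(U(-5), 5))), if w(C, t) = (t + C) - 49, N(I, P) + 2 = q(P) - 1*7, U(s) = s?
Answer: -5605/12629 ≈ -0.44382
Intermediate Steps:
q(a) = 0 (q(a) = (a - a)/4 = (¼)*0 = 0)
N(I, P) = -9 (N(I, P) = -2 + (0 - 1*7) = -2 + (0 - 7) = -2 - 7 = -9)
w(C, t) = -49 + C + t (w(C, t) = (C + t) - 49 = -49 + C + t)
(20158 - 8948)/(-24987 + w(-213, N(U(-5), 5))) = (20158 - 8948)/(-24987 + (-49 - 213 - 9)) = 11210/(-24987 - 271) = 11210/(-25258) = 11210*(-1/25258) = -5605/12629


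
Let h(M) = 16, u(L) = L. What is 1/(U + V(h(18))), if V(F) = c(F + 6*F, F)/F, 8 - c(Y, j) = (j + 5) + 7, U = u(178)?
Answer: 4/707 ≈ 0.0056577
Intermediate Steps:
U = 178
c(Y, j) = -4 - j (c(Y, j) = 8 - ((j + 5) + 7) = 8 - ((5 + j) + 7) = 8 - (12 + j) = 8 + (-12 - j) = -4 - j)
V(F) = (-4 - F)/F
1/(U + V(h(18))) = 1/(178 + (-4 - 1*16)/16) = 1/(178 + (-4 - 16)/16) = 1/(178 + (1/16)*(-20)) = 1/(178 - 5/4) = 1/(707/4) = 4/707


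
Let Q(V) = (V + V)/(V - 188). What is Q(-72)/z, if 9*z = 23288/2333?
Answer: 188973/378430 ≈ 0.49936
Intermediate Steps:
Q(V) = 2*V/(-188 + V) (Q(V) = (2*V)/(-188 + V) = 2*V/(-188 + V))
z = 23288/20997 (z = (23288/2333)/9 = (23288*(1/2333))/9 = (1/9)*(23288/2333) = 23288/20997 ≈ 1.1091)
Q(-72)/z = (2*(-72)/(-188 - 72))/(23288/20997) = (2*(-72)/(-260))*(20997/23288) = (2*(-72)*(-1/260))*(20997/23288) = (36/65)*(20997/23288) = 188973/378430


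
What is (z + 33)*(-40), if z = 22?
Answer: -2200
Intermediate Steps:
(z + 33)*(-40) = (22 + 33)*(-40) = 55*(-40) = -2200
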